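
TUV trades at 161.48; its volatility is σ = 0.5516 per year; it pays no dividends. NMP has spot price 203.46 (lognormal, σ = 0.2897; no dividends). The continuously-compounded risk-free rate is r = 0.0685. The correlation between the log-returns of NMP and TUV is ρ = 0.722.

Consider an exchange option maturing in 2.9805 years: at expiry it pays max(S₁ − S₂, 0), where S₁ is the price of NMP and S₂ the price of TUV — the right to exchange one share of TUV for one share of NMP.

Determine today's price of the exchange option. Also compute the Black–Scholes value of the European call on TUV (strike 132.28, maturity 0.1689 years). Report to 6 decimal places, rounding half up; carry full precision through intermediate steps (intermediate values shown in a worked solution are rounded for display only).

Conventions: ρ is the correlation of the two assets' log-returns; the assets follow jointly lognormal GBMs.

exchange price = 72.533820
price(TUV call K=132.28) = 33.834241

σ_eff = √(σ₁² + σ₂² − 2ρσ₁σ₂) = √(0.2897² + 0.5516² − 2·0.722·0.2897·0.5516) = 0.396787
d₁ = (ln(S₁/S₂) + (q₂ − q₁ + σ_eff²/2)T) / (σ_eff√T) = (ln(203.46/161.48) + (0.0 − 0.0 + 0.078720)·2.9805) / 0.685017 = 0.679855
d₂ = d₁ − σ_eff√T = 0.679855 − 0.685017 = -0.005162
N(d₁) = 0.751702,  N(d₂) = 0.497941
V = S₁·e^{−q₁T}·N(d₁) − S₂·e^{−q₂T}·N(d₂) = 152.941265 − 80.407445 = 72.533820
[vanilla: TUV call K=132.28]
σ√T = 0.5516·√0.1689 = 0.226694
d₁ = (ln(S/K) + (r+σ²/2)T) / (σ√T) = (ln(161.48/132.28) + (0.0685+0.5516²/2)·0.1689) / 0.226694 = (0.199460 + 0.037265) / 0.226694 = 1.044251
d₂ = d₁ − σ√T = 1.044251 − 0.226694 = 0.817558
e^{−rT} = 0.988497
N(d₁) = 0.851815,  N(d₂) = 0.793195
price = S·N(d₁) − K·e^{−rT}·N(d₂) = 137.551163 − 103.716922 = 33.834241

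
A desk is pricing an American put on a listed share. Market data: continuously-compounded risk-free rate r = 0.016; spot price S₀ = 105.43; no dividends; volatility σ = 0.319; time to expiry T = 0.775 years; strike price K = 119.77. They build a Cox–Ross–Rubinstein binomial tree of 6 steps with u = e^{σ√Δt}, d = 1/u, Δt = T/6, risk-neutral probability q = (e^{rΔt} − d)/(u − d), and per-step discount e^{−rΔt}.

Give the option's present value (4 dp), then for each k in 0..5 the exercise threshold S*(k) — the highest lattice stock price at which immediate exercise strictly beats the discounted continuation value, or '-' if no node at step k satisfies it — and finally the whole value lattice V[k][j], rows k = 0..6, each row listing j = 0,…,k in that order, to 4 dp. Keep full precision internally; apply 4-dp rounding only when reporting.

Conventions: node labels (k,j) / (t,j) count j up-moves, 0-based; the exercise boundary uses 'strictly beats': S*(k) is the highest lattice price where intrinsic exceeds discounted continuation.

price = 20.6414
boundary = - - - 74.7466 83.8267 94.0098
tree:
20.6414
27.8480 12.9347
36.1710 18.9648 6.4676
45.0234 26.7510 10.6239 1.9996
53.1199 35.9433 16.9228 3.8560 0.0000
60.3395 45.0234 25.7602 7.4361 0.0000 0.0000
66.7770 53.1199 35.9433 14.3400 0.0000 0.0000 0.0000

Δt=0.12917  u=1.12148  d=0.89168  q=0.48037  discount=0.99794
step 6 (expiry): payoffs max(K−S,0) = 66.7770 53.1199 35.9433 14.3400 0.0000 0.0000 0.0000
step 5: (k=5,j=0): S=59.4305, K−S=60.3395, hold=60.0922 ⇒ V=60.3395 exercise | (k=5,j=1): S=74.7466, K−S=45.0234, hold=44.7761 ⇒ V=45.0234 exercise | (k=5,j=2): S=94.0098, K−S=25.7602, hold=25.5129 ⇒ V=25.7602 exercise | (k=5,j=3): S=118.2375, K−S=1.5325, hold=7.4361 ⇒ V=7.4361 continue | (k=5,j=4): S=148.7089, K−S=0.0000, hold=0.0000 ⇒ V=0.0000 continue | (k=5,j=5): S=187.0333, K−S=0.0000, hold=0.0000 ⇒ V=0.0000 continue  boundary S*=94.0098
step 4: (k=4,j=0): S=66.6501, K−S=53.1199, hold=52.8727 ⇒ V=53.1199 exercise | (k=4,j=1): S=83.8267, K−S=35.9433, hold=35.6960 ⇒ V=35.9433 exercise | (k=4,j=2): S=105.4300, K−S=14.3400, hold=16.9228 ⇒ V=16.9228 continue | (k=4,j=3): S=132.6008, K−S=0.0000, hold=3.8560 ⇒ V=3.8560 continue | (k=4,j=4): S=166.7738, K−S=0.0000, hold=0.0000 ⇒ V=0.0000 continue  boundary S*=83.8267
step 3: (k=3,j=0): S=74.7466, K−S=45.0234, hold=44.7761 ⇒ V=45.0234 exercise | (k=3,j=1): S=94.0098, K−S=25.7602, hold=26.7510 ⇒ V=26.7510 continue | (k=3,j=2): S=118.2375, K−S=1.5325, hold=10.6239 ⇒ V=10.6239 continue | (k=3,j=3): S=148.7089, K−S=0.0000, hold=1.9996 ⇒ V=1.9996 continue  boundary S*=74.7466
step 2: (k=2,j=0): S=83.8267, K−S=35.9433, hold=36.1710 ⇒ V=36.1710 continue | (k=2,j=1): S=105.4300, K−S=14.3400, hold=18.9648 ⇒ V=18.9648 continue | (k=2,j=2): S=132.6008, K−S=0.0000, hold=6.4676 ⇒ V=6.4676 continue  boundary S*=-
step 1: (k=1,j=0): S=94.0098, K−S=25.7602, hold=27.8480 ⇒ V=27.8480 continue | (k=1,j=1): S=118.2375, K−S=1.5325, hold=12.9347 ⇒ V=12.9347 continue  boundary S*=-
step 0: (k=0,j=0): S=105.4300, K−S=14.3400, hold=20.6414 ⇒ V=20.6414 continue  boundary S*=-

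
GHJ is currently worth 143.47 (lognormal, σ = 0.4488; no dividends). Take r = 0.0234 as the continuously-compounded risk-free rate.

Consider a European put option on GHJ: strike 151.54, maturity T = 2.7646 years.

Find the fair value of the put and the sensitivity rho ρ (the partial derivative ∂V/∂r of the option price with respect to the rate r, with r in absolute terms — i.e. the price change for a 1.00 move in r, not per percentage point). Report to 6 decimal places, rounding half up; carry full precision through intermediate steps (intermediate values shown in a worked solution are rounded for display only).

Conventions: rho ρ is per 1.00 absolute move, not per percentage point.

σ√T = 0.4488·√2.7646 = 0.746224
d₁ = (ln(S/K) + (r+σ²/2)T) / (σ√T) = (ln(143.47/151.54) + (0.0234+0.4488²/2)·2.7646) / 0.746224 = (-0.054724 + 0.343116) / 0.746224 = 0.386470
d₂ = d₁ − σ√T = 0.386470 − 0.746224 = -0.359754
e^{−rT} = 0.937356
N(−d₁) = 0.349574,  N(−d₂) = 0.640484
Put price V = K·e^{−rT}·N(−d₂) − S·N(−d₁) = 90.978889 − 50.153441 = 40.825448
ρ = −K·T·e^{−rT}·N(−d₂) = -251.520236

price = 40.825448
ρ = -251.520236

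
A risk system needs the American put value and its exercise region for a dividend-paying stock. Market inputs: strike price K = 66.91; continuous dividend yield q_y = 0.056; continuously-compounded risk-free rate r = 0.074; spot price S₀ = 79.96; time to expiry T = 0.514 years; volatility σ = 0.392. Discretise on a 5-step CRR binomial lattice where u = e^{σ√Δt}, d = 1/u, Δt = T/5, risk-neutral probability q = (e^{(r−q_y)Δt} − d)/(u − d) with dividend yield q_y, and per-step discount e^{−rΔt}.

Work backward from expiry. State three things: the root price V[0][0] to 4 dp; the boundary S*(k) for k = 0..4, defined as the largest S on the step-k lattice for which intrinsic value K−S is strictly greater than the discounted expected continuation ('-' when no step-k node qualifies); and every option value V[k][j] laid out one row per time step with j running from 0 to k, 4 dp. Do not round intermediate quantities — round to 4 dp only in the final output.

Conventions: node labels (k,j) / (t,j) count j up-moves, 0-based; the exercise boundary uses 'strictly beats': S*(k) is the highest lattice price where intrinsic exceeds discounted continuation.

price = 3.0244
boundary = - - - - 48.3655
tree:
3.0244
5.0136 0.8827
8.0989 1.6973 0.0000
12.6086 3.2637 0.0000 0.0000
18.5445 6.2756 0.0000 0.0000 0.0000
24.2568 12.0671 0.0000 0.0000 0.0000 0.0000

Δt=0.10280  u=1.13392  d=0.88189  q=0.47597  discount=0.99242
step 5 (expiry): payoffs max(K−S,0) = 24.2568 12.0671 0.0000 0.0000 0.0000 0.0000
step 4: (k=4,j=0): S=48.3655, K−S=18.5445, hold=18.3150 ⇒ V=18.5445 exercise | (k=4,j=1): S=62.1877, K−S=4.7223, hold=6.2756 ⇒ V=6.2756 continue | (k=4,j=2): S=79.9600, K−S=0.0000, hold=0.0000 ⇒ V=0.0000 continue | (k=4,j=3): S=102.8114, K−S=0.0000, hold=0.0000 ⇒ V=0.0000 continue | (k=4,j=4): S=132.1933, K−S=0.0000, hold=0.0000 ⇒ V=0.0000 continue  boundary S*=48.3655
step 3: (k=3,j=0): S=54.8429, K−S=12.0671, hold=12.6086 ⇒ V=12.6086 continue | (k=3,j=1): S=70.5161, K−S=0.0000, hold=3.2637 ⇒ V=3.2637 continue | (k=3,j=2): S=90.6686, K−S=0.0000, hold=0.0000 ⇒ V=0.0000 continue | (k=3,j=3): S=116.5804, K−S=0.0000, hold=0.0000 ⇒ V=0.0000 continue  boundary S*=-
step 2: (k=2,j=0): S=62.1877, K−S=4.7223, hold=8.0989 ⇒ V=8.0989 continue | (k=2,j=1): S=79.9600, K−S=0.0000, hold=1.6973 ⇒ V=1.6973 continue | (k=2,j=2): S=102.8114, K−S=0.0000, hold=0.0000 ⇒ V=0.0000 continue  boundary S*=-
step 1: (k=1,j=0): S=70.5161, K−S=0.0000, hold=5.0136 ⇒ V=5.0136 continue | (k=1,j=1): S=90.6686, K−S=0.0000, hold=0.8827 ⇒ V=0.8827 continue  boundary S*=-
step 0: (k=0,j=0): S=79.9600, K−S=0.0000, hold=3.0244 ⇒ V=3.0244 continue  boundary S*=-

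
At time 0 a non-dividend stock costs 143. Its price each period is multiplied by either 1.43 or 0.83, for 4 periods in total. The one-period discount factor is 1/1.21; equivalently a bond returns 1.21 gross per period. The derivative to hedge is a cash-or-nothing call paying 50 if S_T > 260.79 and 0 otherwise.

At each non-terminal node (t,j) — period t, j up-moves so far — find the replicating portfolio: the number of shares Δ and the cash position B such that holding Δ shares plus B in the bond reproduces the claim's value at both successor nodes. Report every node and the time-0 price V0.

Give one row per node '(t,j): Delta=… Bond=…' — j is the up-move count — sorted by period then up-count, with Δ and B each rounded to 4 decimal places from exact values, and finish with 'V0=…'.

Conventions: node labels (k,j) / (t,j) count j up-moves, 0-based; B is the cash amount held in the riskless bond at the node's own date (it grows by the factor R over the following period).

The replicating-portfolio and risk-neutral prices coincide; use p* = (1.21−0.83)/(1.43−0.83) = 0.6333 for the latter.
At maturity the claim pays: V(4,0)=0.0000, V(4,1)=0.0000, V(4,2)=0.0000, V(4,3)=50.0000, V(4,4)=50.0000
  t=3,j=0: stock 81.7655 → up 116.9247 (V=0.0000), down 67.8654 (V=0.0000). Price 0.0000; hedge Δ=0.0000, bond B=0.0000.
  t=3,j=1: stock 140.8732 → up 201.4486 (V=0.0000), down 116.9247 (V=0.0000). Price 0.0000; hedge Δ=0.0000, bond B=0.0000.
  t=3,j=2: stock 242.7092 → up 347.0741 (V=50.0000), down 201.4486 (V=0.0000). Price 26.1708; hedge Δ=0.3433, bond B=-57.1625.
  t=3,j=3: stock 418.1616 → up 597.9711 (V=50.0000), down 347.0741 (V=50.0000). Price 41.3223; hedge Δ=0.0000, bond B=41.3223.
  t=2,j=0: stock 98.5127 → up 140.8732 (V=0.0000), down 81.7655 (V=0.0000). Price 0.0000; hedge Δ=0.0000, bond B=0.0000.
  t=2,j=1: stock 169.7267 → up 242.7092 (V=26.1708), down 140.8732 (V=0.0000). Price 13.6982; hedge Δ=0.2570, bond B=-29.9198.
  t=2,j=2: stock 292.4207 → up 418.1616 (V=41.3223), down 242.7092 (V=26.1708). Price 29.5593; hedge Δ=0.0864, bond B=4.3068.
  t=1,j=0: stock 118.6900 → up 169.7267 (V=13.6982), down 98.5127 (V=0.0000). Price 7.1699; hedge Δ=0.1924, bond B=-15.6605.
  t=1,j=1: stock 204.4900 → up 292.4207 (V=29.5593), down 169.7267 (V=13.6982). Price 19.6228; hedge Δ=0.1293, bond B=-6.8124.
  t=0,j=0: stock 143.0000 → up 204.4900 (V=19.6228), down 118.6900 (V=7.1699). Price 12.4436; hedge Δ=0.1451, bond B=-8.3113.
Check: Δ(0,0)·S0 + B(0,0) = 12.4436 = V0.

(0,0): Delta=0.1451 Bond=-8.3113
(1,0): Delta=0.1924 Bond=-15.6605
(1,1): Delta=0.1293 Bond=-6.8124
(2,0): Delta=0.0000 Bond=0.0000
(2,1): Delta=0.2570 Bond=-29.9198
(2,2): Delta=0.0864 Bond=4.3068
(3,0): Delta=0.0000 Bond=0.0000
(3,1): Delta=0.0000 Bond=0.0000
(3,2): Delta=0.3433 Bond=-57.1625
(3,3): Delta=0.0000 Bond=41.3223
V0=12.4436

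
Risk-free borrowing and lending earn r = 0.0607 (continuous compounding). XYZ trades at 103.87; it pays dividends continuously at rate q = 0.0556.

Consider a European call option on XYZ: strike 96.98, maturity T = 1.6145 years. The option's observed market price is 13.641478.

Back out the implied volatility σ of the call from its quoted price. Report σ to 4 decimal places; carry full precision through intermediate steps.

sigma = 0.2106

At σ = 0.2106 the Black–Scholes value reproduces the quote:
σ√T = 0.2106·√1.6145 = 0.267595
d₁ = (ln(S/K) + (r−q+σ²/2)T) / (σ√T) = (ln(103.87/96.98) + (0.0607−0.0556+0.2106²/2)·1.6145) / 0.267595 = (0.068635 + 0.044037) / 0.267595 = 0.421058
d₂ = d₁ − σ√T = 0.421058 − 0.267595 = 0.153463
e^{−rT} = 0.906649
e^{−qT} = 0.914145
N(d₁) = 0.663143,  N(d₂) = 0.560983
V = S·e^{−qT}·N(d₁) − K·e^{−rT}·N(d₂) = 62.966951 − 49.325473 = 13.641478 (matching the quote); vega is positive throughout, so no other σ reproduces this price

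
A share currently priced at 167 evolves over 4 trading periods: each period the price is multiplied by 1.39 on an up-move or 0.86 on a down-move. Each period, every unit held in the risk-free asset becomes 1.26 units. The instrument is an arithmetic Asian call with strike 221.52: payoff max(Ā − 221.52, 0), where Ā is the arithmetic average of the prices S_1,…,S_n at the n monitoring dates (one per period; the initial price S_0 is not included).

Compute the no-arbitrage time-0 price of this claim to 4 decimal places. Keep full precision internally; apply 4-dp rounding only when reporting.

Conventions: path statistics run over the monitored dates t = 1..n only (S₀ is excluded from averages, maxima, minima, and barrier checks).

With p* = (R−d)/(u−d) = 0.7547, sum probability × payoff across the paths and divide by R^4.
Enumerate all 2^4 = 16 price paths (U = up ×1.39, D = down ×0.86); each path with k up-moves has probability p*^k·(1−p*)^(4−k).
DDDD: Ā=116.1762, payoff=0.0000, prob=0.003620
UDDD: Ā=187.7732, payoff=0.0000, prob=0.011137
DUDD: Ā=165.6457, payoff=0.0000, prob=0.011137
UUDD: Ā=267.7297, payoff=46.2097, prob=0.034269
DDUD: Ā=146.6161, payoff=0.0000, prob=0.011137
UDUD: Ā=236.9725, payoff=15.4525, prob=0.034269
DUUD: Ā=214.8450, payoff=0.0000, prob=0.034269
UUUD: Ā=347.2494, payoff=125.7294, prob=0.105444
DDDU: Ā=130.2506, payoff=0.0000, prob=0.011137
UDDU: Ā=210.5213, payoff=0.0000, prob=0.034269
DUDU: Ā=188.3938, payoff=0.0000, prob=0.034269
UUDU: Ā=304.4969, payoff=82.9769, prob=0.105444
DDUU: Ā=169.3641, payoff=0.0000, prob=0.034269
UDUU: Ā=273.7397, payoff=52.2197, prob=0.105444
DUUU: Ā=251.6122, payoff=30.0922, prob=0.105444
UUUU: Ā=406.6755, payoff=185.1555, prob=0.324442
Price = Σ prob·payoff / R^4 = 92.871203 / 2.520474 = 36.8467

price = 36.8467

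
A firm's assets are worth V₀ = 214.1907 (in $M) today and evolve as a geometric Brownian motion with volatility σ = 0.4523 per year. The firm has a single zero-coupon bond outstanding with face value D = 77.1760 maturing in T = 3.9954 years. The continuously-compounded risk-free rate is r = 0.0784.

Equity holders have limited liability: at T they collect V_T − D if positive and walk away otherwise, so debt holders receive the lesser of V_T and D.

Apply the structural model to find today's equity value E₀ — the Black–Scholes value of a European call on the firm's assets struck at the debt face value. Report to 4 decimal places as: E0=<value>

E0=160.6305

With assets at 214.1907 and a single debt payment of 77.1760 at 3.9954 years:
d₁ = [ln(V₀/D) + (r + σ²/2)T] / (σ√T)
   = [ln(214.1907/77.1760) + (0.0784 + 0.5·0.4523²)·3.9954] / (0.4523·√3.9954)
   = [1.020778 + 0.721919] / 0.904080 = 1.927593
d₂ = d₁ − σ√T = 1.927593 − 0.904080 = 1.023513
N(d₁) = 0.973047,  N(d₂) = 0.846967,  e^(−rT) = 0.731075
E₀ = V₀·N(d₁) − D·e^(−rT)·N(d₂)
   = 214.1907·0.973047 − 77.1760·0.731075·0.846967 = 160.630526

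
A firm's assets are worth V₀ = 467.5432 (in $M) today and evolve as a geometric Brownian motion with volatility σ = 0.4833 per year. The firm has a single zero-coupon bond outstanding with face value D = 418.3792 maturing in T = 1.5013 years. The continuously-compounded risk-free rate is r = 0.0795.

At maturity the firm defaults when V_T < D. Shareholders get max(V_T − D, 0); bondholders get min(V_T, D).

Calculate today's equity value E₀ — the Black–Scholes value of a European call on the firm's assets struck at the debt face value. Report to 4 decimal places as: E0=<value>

E0=152.8284

Apply the equity-as-call identities (strike 418.3792, horizon 1.5013 years):
d₁ = [ln(V₀/D) + (r + σ²/2)T] / (σ√T)
   = [ln(467.5432/418.3792) + (0.0795 + 0.5·0.4833²)·1.5013] / (0.4833·√1.5013)
   = [0.111104 + 0.294689] / 0.592176 = 0.685258
d₂ = d₁ − σ√T = 0.685258 − 0.592176 = 0.093082
N(d₁) = 0.753409,  N(d₂) = 0.537081,  e^(−rT) = 0.887494
E₀ = V₀·N(d₁) − D·e^(−rT)·N(d₂)
   = 467.5432·0.753409 − 418.3792·0.887494·0.537081 = 152.828424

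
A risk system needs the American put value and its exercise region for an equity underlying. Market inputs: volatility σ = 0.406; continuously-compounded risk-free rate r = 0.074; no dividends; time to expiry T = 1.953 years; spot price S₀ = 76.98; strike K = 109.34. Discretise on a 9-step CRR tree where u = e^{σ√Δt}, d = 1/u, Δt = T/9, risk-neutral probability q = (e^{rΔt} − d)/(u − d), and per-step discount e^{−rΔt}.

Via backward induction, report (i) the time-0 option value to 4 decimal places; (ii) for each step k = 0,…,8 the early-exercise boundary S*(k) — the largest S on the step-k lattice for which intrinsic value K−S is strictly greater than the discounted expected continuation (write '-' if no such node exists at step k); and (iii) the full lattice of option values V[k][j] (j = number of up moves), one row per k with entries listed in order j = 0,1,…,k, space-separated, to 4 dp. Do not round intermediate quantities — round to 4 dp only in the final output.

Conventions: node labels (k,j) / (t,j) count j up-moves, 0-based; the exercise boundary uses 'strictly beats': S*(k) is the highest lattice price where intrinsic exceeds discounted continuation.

params: Δt=0.21700 u=1.20820 d=0.82768 q=0.49540 e^(-rΔt)=0.98407
t_9 payoffs: 95.3073 88.8559 79.4386 65.6918 45.6252 16.3331 0.0000 0.0000 0.0000 0.0000
t_8: node(8,0) S=16.9543 payoff=92.3857 vs cont=90.6439 → 92.3857 [stop]  node(8,1) S=24.7488 payoff=84.5912 vs cont=82.8494 → 84.5912 [stop]  node(8,2) S=36.1267 payoff=73.2133 vs cont=71.4715 → 73.2133 [stop]  node(8,3) S=52.7355 payoff=56.6045 vs cont=54.8627 → 56.6045 [stop]  node(8,4) S=76.9800 payoff=32.3600 vs cont=30.6182 → 32.3600 [stop]  node(8,5) S=112.3705 payoff=0.0000 vs cont=8.1104 → 8.1104 [wait]  node(8,6) S=164.0314 payoff=0.0000 vs cont=0.0000 → 0.0000 [wait]  node(8,7) S=239.4426 payoff=0.0000 vs cont=0.0000 → 0.0000 [wait]  node(8,8) S=349.5232 payoff=0.0000 vs cont=0.0000 → 0.0000 [wait]  ⇒ S*(8)=76.9800
t_7: node(7,0) S=20.4841 payoff=88.8559 vs cont=87.1141 → 88.8559 [stop]  node(7,1) S=29.9014 payoff=79.4386 vs cont=77.6968 → 79.4386 [stop]  node(7,2) S=43.6482 payoff=65.6918 vs cont=63.9501 → 65.6918 [stop]  node(7,3) S=63.7148 payoff=45.6252 vs cont=43.8834 → 45.6252 [stop]  node(7,4) S=93.0069 payoff=16.3331 vs cont=20.0226 → 20.0226 [wait]  node(7,5) S=135.7656 payoff=0.0000 vs cont=4.0273 → 4.0273 [wait]  node(7,6) S=198.1820 payoff=0.0000 vs cont=0.0000 → 0.0000 [wait]  node(7,7) S=289.2935 payoff=0.0000 vs cont=0.0000 → 0.0000 [wait]  ⇒ S*(7)=63.7148
t_6: node(6,0) S=24.7488 payoff=84.5912 vs cont=82.8494 → 84.5912 [stop]  node(6,1) S=36.1267 payoff=73.2133 vs cont=71.4715 → 73.2133 [stop]  node(6,2) S=52.7355 payoff=56.6045 vs cont=54.8627 → 56.6045 [stop]  node(6,3) S=76.9800 payoff=32.3600 vs cont=32.4169 → 32.4169 [wait]  node(6,4) S=112.3705 payoff=0.0000 vs cont=11.9058 → 11.9058 [wait]  node(6,5) S=164.0314 payoff=0.0000 vs cont=1.9998 → 1.9998 [wait]  node(6,6) S=239.4426 payoff=0.0000 vs cont=0.0000 → 0.0000 [wait]  ⇒ S*(6)=52.7355
t_5: node(5,0) S=29.9014 payoff=79.4386 vs cont=77.6968 → 79.4386 [stop]  node(5,1) S=43.6482 payoff=65.6918 vs cont=63.9501 → 65.6918 [stop]  node(5,2) S=63.7148 payoff=45.6252 vs cont=43.9111 → 45.6252 [stop]  node(5,3) S=93.0069 payoff=16.3331 vs cont=21.9012 → 21.9012 [wait]  node(5,4) S=135.7656 payoff=0.0000 vs cont=6.8869 → 6.8869 [wait]  node(5,5) S=198.1820 payoff=0.0000 vs cont=0.9930 → 0.9930 [wait]  ⇒ S*(5)=63.7148
t_4: node(4,0) S=36.1267 payoff=73.2133 vs cont=71.4715 → 73.2133 [stop]  node(4,1) S=52.7355 payoff=56.6045 vs cont=54.8627 → 56.6045 [stop]  node(4,2) S=76.9800 payoff=32.3600 vs cont=33.3327 → 33.3327 [wait]  node(4,3) S=112.3705 payoff=0.0000 vs cont=14.2327 → 14.2327 [wait]  node(4,4) S=164.0314 payoff=0.0000 vs cont=3.9039 → 3.9039 [wait]  ⇒ S*(4)=52.7355
t_3: node(3,0) S=43.6482 payoff=65.6918 vs cont=63.9501 → 65.6918 [stop]  node(3,1) S=63.7148 payoff=45.6252 vs cont=44.3576 → 45.6252 [stop]  node(3,2) S=93.0069 payoff=16.3331 vs cont=23.4903 → 23.4903 [wait]  node(3,3) S=135.7656 payoff=0.0000 vs cont=8.9706 → 8.9706 [wait]  ⇒ S*(3)=63.7148
t_2: node(2,0) S=52.7355 payoff=56.6045 vs cont=54.8627 → 56.6045 [stop]  node(2,1) S=76.9800 payoff=32.3600 vs cont=34.1075 → 34.1075 [wait]  node(2,2) S=112.3705 payoff=0.0000 vs cont=16.0377 → 16.0377 [wait]  ⇒ S*(2)=52.7355
t_1: node(1,0) S=63.7148 payoff=45.6252 vs cont=44.7353 → 45.6252 [stop]  node(1,1) S=93.0069 payoff=16.3331 vs cont=24.7550 → 24.7550 [wait]  ⇒ S*(1)=63.7148
t_0: node(0,0) S=76.9800 payoff=32.3600 vs cont=34.7240 → 34.7240 [wait]  ⇒ S*(0)=-

price = 34.7240
boundary = - 63.7148 52.7355 63.7148 52.7355 63.7148 52.7355 63.7148 76.9800
tree:
34.7240
45.6252 24.7550
56.6045 34.1075 16.0377
65.6918 45.6252 23.4903 8.9706
73.2133 56.6045 33.3327 14.2327 3.9039
79.4386 65.6918 45.6252 21.9012 6.8869 0.9930
84.5912 73.2133 56.6045 32.4169 11.9058 1.9998 0.0000
88.8559 79.4386 65.6918 45.6252 20.0226 4.0273 0.0000 0.0000
92.3857 84.5912 73.2133 56.6045 32.3600 8.1104 0.0000 0.0000 0.0000
95.3073 88.8559 79.4386 65.6918 45.6252 16.3331 0.0000 0.0000 0.0000 0.0000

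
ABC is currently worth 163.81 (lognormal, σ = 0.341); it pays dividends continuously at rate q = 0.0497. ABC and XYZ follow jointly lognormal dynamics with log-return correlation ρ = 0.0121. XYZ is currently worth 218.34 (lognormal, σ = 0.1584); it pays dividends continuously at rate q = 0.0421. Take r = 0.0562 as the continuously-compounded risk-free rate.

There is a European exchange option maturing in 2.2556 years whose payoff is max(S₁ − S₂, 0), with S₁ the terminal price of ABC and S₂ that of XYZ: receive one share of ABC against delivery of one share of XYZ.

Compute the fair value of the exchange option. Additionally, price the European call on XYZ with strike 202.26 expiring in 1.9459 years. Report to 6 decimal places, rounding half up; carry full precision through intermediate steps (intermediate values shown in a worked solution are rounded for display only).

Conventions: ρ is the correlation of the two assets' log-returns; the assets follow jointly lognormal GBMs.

σ_eff = √(σ₁² + σ₂² − 2ρσ₁σ₂) = √(0.341² + 0.1584² − 2·0.0121·0.341·0.1584) = 0.374252
d₁ = (ln(S₁/S₂) + (q₂ − q₁ + σ_eff²/2)T) / (σ_eff√T) = (ln(163.81/218.34) + (0.0421 − 0.0497 + 0.070032)·2.2556) / 0.562076 = -0.260684
d₂ = d₁ − σ_eff√T = -0.260684 − 0.562076 = -0.822760
N(d₁) = 0.397168,  N(d₂) = 0.205322
V = S₁·e^{−q₁T}·N(d₁) − S₂·e^{−q₂T}·N(d₂) = 58.160606 − 40.768850 = 17.391757
[vanilla: XYZ call K=202.26]
σ√T = 0.1584·√1.9459 = 0.220961
d₁ = (ln(S/K) + (r−q+σ²/2)T) / (σ√T) = (ln(218.34/202.26) + (0.0562−0.0421+0.1584²/2)·1.9459) / 0.220961 = (0.076499 + 0.051849) / 0.220961 = 0.580865
d₂ = d₁ − σ√T = 0.580865 − 0.220961 = 0.359904
e^{−rT} = 0.896408
e^{−qT} = 0.921343
N(d₁) = 0.719334,  N(d₂) = 0.640541
price = S·e^{−qT}·N(d₁) − K·e^{−rT}·N(d₂) = 144.705718 − 116.134826 = 28.570892

exchange price = 17.391757
price(XYZ call K=202.26) = 28.570892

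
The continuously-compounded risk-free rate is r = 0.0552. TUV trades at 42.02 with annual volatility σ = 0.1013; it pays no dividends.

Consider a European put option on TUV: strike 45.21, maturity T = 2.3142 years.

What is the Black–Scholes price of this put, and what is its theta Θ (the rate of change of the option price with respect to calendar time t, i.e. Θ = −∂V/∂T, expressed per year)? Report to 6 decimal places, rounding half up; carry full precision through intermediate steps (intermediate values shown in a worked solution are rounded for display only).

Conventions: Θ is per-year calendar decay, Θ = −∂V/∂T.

price = 1.551941
Θ = 0.349860

σ√T = 0.1013·√2.3142 = 0.154103
d₁ = (ln(S/K) + (r+σ²/2)T) / (σ√T) = (ln(42.02/45.21) + (0.0552+0.1013²/2)·2.3142) / 0.154103 = (-0.073173 + 0.139618) / 0.154103 = 0.431174
d₂ = d₁ − σ√T = 0.431174 − 0.154103 = 0.277072
e^{−rT} = 0.880079
N(−d₁) = 0.333171,  N(−d₂) = 0.390863
Put price V = K·e^{−rT}·N(−d₂) − S·N(−d₁) = 15.551783 − 13.999841 = 1.551941
φ(d₁) = (1/√(2π))·e^{−d₁²/2} = 0.363530
Θ = −S·φ(d₁)·σ/(2√T) + r·K·e^{−rT}·N(−d₂) = −0.508598 + 0.858458 = 0.349860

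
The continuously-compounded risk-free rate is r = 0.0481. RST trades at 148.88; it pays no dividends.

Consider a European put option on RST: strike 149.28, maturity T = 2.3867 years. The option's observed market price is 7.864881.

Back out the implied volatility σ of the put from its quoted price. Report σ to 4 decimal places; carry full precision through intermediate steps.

sigma = 0.1664

At σ = 0.1664 the Black–Scholes value reproduces the quote:
σ√T = 0.1664·√2.3867 = 0.257070
d₁ = (ln(S/K) + (r+σ²/2)T) / (σ√T) = (ln(148.88/149.28) + (0.0481+0.1664²/2)·2.3867) / 0.257070 = (-0.002683 + 0.147843) / 0.257070 = 0.564669
d₂ = d₁ − σ√T = 0.564669 − 0.257070 = 0.307599
e^{−rT} = 0.891544
N(−d₁) = 0.286149,  N(−d₂) = 0.379194
V = K·e^{−rT}·N(−d₂) − S·N(−d₁) = 50.466808 − 42.601927 = 7.864881 (the observed quote) — the price is monotone increasing in volatility, hence this σ is the only solution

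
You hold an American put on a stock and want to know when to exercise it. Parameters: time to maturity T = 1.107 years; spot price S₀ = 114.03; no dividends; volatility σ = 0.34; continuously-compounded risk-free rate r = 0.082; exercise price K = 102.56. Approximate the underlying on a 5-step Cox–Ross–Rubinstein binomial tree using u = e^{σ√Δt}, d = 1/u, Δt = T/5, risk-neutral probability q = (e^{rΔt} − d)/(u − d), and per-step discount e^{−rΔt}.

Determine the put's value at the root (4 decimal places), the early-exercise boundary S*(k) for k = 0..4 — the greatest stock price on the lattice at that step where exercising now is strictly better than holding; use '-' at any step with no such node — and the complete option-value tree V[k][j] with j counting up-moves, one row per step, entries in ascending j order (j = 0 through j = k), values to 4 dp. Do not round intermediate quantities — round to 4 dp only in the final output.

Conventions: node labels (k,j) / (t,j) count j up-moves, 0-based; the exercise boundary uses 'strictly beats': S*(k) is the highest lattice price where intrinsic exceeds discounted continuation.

price = 7.5099
boundary = - - - 70.5639 82.8060
tree:
7.5099
12.6438 2.9818
20.5885 5.6727 0.5746
31.9961 10.6650 1.2117 0.0000
42.4282 19.7540 2.5551 0.0000 0.0000
51.3181 31.9961 5.3882 0.0000 0.0000 0.0000

Δt=0.22140  u=1.17349  d=0.85216  q=0.51711  discount=0.98201
step 5 (expiry): payoffs max(K−S,0) = 51.3181 31.9961 5.3882 0.0000 0.0000 0.0000
step 4: (k=4,j=0): S=60.1318, K−S=42.4282, hold=40.5831 ⇒ V=42.4282 exercise | (k=4,j=1): S=82.8060, K−S=19.7540, hold=17.9089 ⇒ V=19.7540 exercise | (k=4,j=2): S=114.0300, K−S=0.0000, hold=2.5551 ⇒ V=2.5551 continue | (k=4,j=3): S=157.0278, K−S=0.0000, hold=0.0000 ⇒ V=0.0000 continue | (k=4,j=4): S=216.2391, K−S=0.0000, hold=0.0000 ⇒ V=0.0000 continue  boundary S*=82.8060
step 3: (k=3,j=0): S=70.5639, K−S=31.9961, hold=30.1509 ⇒ V=31.9961 exercise | (k=3,j=1): S=97.1718, K−S=5.3882, hold=10.6650 ⇒ V=10.6650 continue | (k=3,j=2): S=133.8129, K−S=0.0000, hold=1.2117 ⇒ V=1.2117 continue | (k=3,j=3): S=184.2703, K−S=0.0000, hold=0.0000 ⇒ V=0.0000 continue  boundary S*=70.5639
step 2: (k=2,j=0): S=82.8060, K−S=19.7540, hold=20.5885 ⇒ V=20.5885 continue | (k=2,j=1): S=114.0300, K−S=0.0000, hold=5.6727 ⇒ V=5.6727 continue | (k=2,j=2): S=157.0278, K−S=0.0000, hold=0.5746 ⇒ V=0.5746 continue  boundary S*=-
step 1: (k=1,j=0): S=97.1718, K−S=5.3882, hold=12.6438 ⇒ V=12.6438 continue | (k=1,j=1): S=133.8129, K−S=0.0000, hold=2.9818 ⇒ V=2.9818 continue  boundary S*=-
step 0: (k=0,j=0): S=114.0300, K−S=0.0000, hold=7.5099 ⇒ V=7.5099 continue  boundary S*=-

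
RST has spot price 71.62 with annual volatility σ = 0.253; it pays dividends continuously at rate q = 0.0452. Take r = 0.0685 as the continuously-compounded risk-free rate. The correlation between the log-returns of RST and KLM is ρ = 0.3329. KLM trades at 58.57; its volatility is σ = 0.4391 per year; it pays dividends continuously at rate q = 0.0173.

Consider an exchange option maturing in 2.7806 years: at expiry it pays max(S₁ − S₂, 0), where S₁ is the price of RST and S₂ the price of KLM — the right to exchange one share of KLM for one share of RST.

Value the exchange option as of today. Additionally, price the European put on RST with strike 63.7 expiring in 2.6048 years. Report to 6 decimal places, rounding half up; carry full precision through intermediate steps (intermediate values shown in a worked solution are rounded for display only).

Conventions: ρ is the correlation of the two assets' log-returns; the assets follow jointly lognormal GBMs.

exchange price = 20.479683
price(RST put K=63.7) = 5.141470

σ_eff = √(σ₁² + σ₂² − 2ρσ₁σ₂) = √(0.253² + 0.4391² − 2·0.3329·0.253·0.4391) = 0.427613
d₁ = (ln(S₁/S₂) + (q₂ − q₁ + σ_eff²/2)T) / (σ_eff√T) = (ln(71.62/58.57) + (0.0173 − 0.0452 + 0.091426)·2.7806) / 0.713050 = 0.529827
d₂ = d₁ − σ_eff√T = 0.529827 − 0.713050 = -0.183223
N(d₁) = 0.701884,  N(d₂) = 0.427312
V = S₁·e^{−q₁T}·N(d₁) − S₂·e^{−q₂T}·N(d₂) = 44.331885 − 23.852202 = 20.479683
[vanilla: RST put K=63.7]
σ√T = 0.253·√2.6048 = 0.408327
d₁ = (ln(S/K) + (r−q+σ²/2)T) / (σ√T) = (ln(71.62/63.7) + (0.0685−0.0452+0.253²/2)·2.6048) / 0.408327 = (0.117190 + 0.144057) / 0.408327 = 0.639799
d₂ = d₁ − σ√T = 0.639799 − 0.408327 = 0.231472
e^{−rT} = 0.836584
e^{−qT} = 0.888930
N(−d₁) = 0.261152,  N(−d₂) = 0.408474
price = K·e^{−rT}·N(−d₂) − S·e^{−qT}·N(−d₁) = 21.767730 − 16.626260 = 5.141470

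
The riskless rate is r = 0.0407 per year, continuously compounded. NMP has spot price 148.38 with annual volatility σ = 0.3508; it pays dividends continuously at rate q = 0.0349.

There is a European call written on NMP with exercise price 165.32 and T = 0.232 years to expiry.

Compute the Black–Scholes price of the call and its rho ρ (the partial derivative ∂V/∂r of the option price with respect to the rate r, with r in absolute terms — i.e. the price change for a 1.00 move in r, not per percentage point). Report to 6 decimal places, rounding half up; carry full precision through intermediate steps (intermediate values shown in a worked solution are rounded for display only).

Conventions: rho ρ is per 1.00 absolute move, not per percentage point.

price = 4.191892
ρ = 9.000544

σ√T = 0.3508·√0.232 = 0.168968
d₁ = (ln(S/K) + (r−q+σ²/2)T) / (σ√T) = (ln(148.38/165.32) + (0.0407−0.0349+0.3508²/2)·0.232) / 0.168968 = (-0.108106 + 0.015621) / 0.168968 = -0.547358
d₂ = d₁ − σ√T = -0.547358 − 0.168968 = -0.716326
e^{−rT} = 0.990602
e^{−qT} = 0.991936
N(d₁) = 0.292066,  N(d₂) = 0.236895
Call price V = S·e^{−qT}·N(d₁) − K·e^{−rT}·N(d₂) = 42.987338 − 38.795446 = 4.191892
ρ = K·T·e^{−rT}·N(d₂) = 9.000544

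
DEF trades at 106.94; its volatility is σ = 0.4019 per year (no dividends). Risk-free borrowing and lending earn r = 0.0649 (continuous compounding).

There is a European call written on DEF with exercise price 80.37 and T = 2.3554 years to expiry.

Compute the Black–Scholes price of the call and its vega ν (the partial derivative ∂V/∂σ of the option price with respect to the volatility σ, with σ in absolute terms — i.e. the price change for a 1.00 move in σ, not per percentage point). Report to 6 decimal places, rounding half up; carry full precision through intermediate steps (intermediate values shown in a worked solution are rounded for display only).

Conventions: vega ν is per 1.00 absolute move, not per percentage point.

price = 45.195609
ν = 38.946492

σ√T = 0.4019·√2.3554 = 0.616808
d₁ = (ln(S/K) + (r+σ²/2)T) / (σ√T) = (ln(106.94/80.37) + (0.0649+0.4019²/2)·2.3554) / 0.616808 = (0.285627 + 0.343092) / 0.616808 = 1.019310
d₂ = d₁ − σ√T = 1.019310 − 0.616808 = 0.402501
e^{−rT} = 0.858245
N(d₁) = 0.845972,  N(d₂) = 0.656342
Call price V = S·N(d₁) − K·e^{−rT}·N(d₂) = 90.468244 − 45.272634 = 45.195609
φ(d₁) = (1/√(2π))·e^{−d₁²/2} = 0.237299
ν = S·φ(d₁)·√T = 38.946492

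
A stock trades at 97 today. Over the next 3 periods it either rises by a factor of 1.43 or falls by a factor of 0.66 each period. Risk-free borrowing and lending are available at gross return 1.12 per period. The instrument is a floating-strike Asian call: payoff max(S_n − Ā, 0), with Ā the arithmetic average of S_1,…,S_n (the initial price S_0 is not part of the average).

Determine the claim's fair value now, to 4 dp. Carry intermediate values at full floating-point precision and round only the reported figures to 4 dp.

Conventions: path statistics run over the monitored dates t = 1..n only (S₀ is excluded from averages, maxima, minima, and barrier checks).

With p* = (R−d)/(u−d) = 0.5974, sum probability × payoff across the paths and divide by R^3.
Enumerate all 2^3 = 8 price paths (U = up ×1.43, D = down ×0.66); each path with k up-moves has probability p*^k·(1−p*)^(3−k).
DDD: Ā=44.7201, payoff=0.0000, prob=0.065255
UDD: Ā=96.8936, payoff=0.0000, prob=0.096830
DUD: Ā=71.9969, payoff=0.0000, prob=0.096830
UUD: Ā=155.9933, payoff=0.0000, prob=0.143683
DDU: Ā=55.5651, payoff=4.8570, prob=0.096830
UDU: Ā=120.3910, payoff=10.5235, prob=0.143683
DUU: Ā=95.4944, payoff=35.4201, prob=0.143683
UUU: Ā=206.9045, payoff=76.7436, prob=0.213207
Price = Σ prob·payoff / R^3 = 23.433883 / 1.404928 = 16.6798

price = 16.6798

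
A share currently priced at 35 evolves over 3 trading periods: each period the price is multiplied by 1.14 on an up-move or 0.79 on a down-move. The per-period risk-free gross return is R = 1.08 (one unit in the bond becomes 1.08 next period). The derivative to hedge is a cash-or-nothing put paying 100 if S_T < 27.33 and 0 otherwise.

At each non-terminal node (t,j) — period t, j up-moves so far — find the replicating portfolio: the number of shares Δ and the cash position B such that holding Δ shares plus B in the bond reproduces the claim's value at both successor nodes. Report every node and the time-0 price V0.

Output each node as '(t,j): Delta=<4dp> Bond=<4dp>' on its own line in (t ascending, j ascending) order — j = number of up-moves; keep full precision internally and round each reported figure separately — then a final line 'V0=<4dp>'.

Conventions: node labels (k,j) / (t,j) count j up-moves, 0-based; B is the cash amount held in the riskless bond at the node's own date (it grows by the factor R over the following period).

(0,0): Delta=-1.9882 Bond=75.7858
(1,0): Delta=-7.9276 Bond=246.0737
(1,1): Delta=-1.1366 Bond=47.8710
(2,0): Delta=0.0000 Bond=92.5926
(2,1): Delta=-9.0643 Bond=301.5873
(2,2): Delta=0.0000 Bond=0.0000
V0=6.1988

Arbitrage-free pricing uses the up-move probability p* = (R−d)/(u−d) = 0.8286, discounting each step at R = 1.08.
Payoffs at expiry: V(3,0)=100.0000, V(3,1)=100.0000, V(3,2)=0.0000, V(3,3)=0.0000
  t=2,j=0: stock 21.8435 → up 24.9016 (V=100.0000), down 17.2564 (V=100.0000). Price 92.5926; hedge Δ=0.0000, bond B=92.5926.
  t=2,j=1: stock 31.5210 → up 35.9339 (V=0.0000), down 24.9016 (V=100.0000). Price 15.8730; hedge Δ=-9.0643, bond B=301.5873.
  t=2,j=2: stock 45.4860 → up 51.8540 (V=0.0000), down 35.9339 (V=0.0000). Price 0.0000; hedge Δ=0.0000, bond B=0.0000.
  t=1,j=0: stock 27.6500 → up 31.5210 (V=15.8730), down 21.8435 (V=92.5926). Price 26.8749; hedge Δ=-7.9276, bond B=246.0737.
  t=1,j=1: stock 39.9000 → up 45.4860 (V=0.0000), down 31.5210 (V=15.8730). Price 2.5195; hedge Δ=-1.1366, bond B=47.8710.
  t=0,j=0: stock 35.0000 → up 39.9000 (V=2.5195), down 27.6500 (V=26.8749). Price 6.1988; hedge Δ=-1.9882, bond B=75.7858.
Sanity check at the root: Δ(0,0)·S0 + B(0,0) reproduces V0 = 6.1988.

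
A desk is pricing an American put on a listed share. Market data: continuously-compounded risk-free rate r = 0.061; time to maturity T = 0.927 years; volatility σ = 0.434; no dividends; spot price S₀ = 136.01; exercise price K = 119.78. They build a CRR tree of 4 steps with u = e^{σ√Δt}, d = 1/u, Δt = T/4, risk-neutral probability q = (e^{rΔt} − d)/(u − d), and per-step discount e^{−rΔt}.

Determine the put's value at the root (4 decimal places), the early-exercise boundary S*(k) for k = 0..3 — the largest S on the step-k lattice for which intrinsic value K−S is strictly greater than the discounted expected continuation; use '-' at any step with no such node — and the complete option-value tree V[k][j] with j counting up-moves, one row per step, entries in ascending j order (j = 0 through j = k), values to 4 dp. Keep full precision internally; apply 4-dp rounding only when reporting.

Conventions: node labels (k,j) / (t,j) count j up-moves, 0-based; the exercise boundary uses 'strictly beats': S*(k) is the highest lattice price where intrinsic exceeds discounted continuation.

Δt=0.23175, u=1.23236, d=0.81145, q=0.48178, disc=e^(-rΔt)=0.98596
k=4 terminal: V=max(K-S,0) → 60.8111 30.2235 0.0000 0.0000 0.0000
k=3: j=0 S=72.6708 intr=47.1092 cont=45.4278 V=47.1092[EX]; j=1 S=110.3657 intr=9.4143 cont=15.4425 V=15.4425[hold]; j=2 S=167.6130 intr=0.0000 cont=0.0000 V=0.0000[hold]; j=3 S=254.5549 intr=0.0000 cont=0.0000 V=0.0000[hold]  S*(3)=72.6708
k=2: j=0 S=89.5565 intr=30.2235 cont=31.4056 V=31.4056[hold]; j=1 S=136.0100 intr=0.0000 cont=7.8903 V=7.8903[hold]; j=2 S=206.5592 intr=0.0000 cont=0.0000 V=0.0000[hold]  S*(2)=-
k=1: j=0 S=110.3657 intr=9.4143 cont=19.7945 V=19.7945[hold]; j=1 S=167.6130 intr=0.0000 cont=4.0315 V=4.0315[hold]  S*(1)=-
k=0: j=0 S=136.0100 intr=0.0000 cont=12.0289 V=12.0289[hold]  S*(0)=-

price = 12.0289
boundary = - - - 72.6708
tree:
12.0289
19.7945 4.0315
31.4056 7.8903 0.0000
47.1092 15.4425 0.0000 0.0000
60.8111 30.2235 0.0000 0.0000 0.0000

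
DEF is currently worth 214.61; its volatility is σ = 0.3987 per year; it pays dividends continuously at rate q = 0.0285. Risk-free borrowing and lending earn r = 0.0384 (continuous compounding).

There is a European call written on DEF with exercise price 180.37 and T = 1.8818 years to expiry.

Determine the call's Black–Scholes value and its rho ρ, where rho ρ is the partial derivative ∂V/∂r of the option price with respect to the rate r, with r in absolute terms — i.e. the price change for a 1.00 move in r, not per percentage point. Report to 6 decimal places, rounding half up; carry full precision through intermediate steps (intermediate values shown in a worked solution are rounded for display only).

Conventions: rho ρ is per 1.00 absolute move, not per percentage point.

σ√T = 0.3987·√1.8818 = 0.546932
d₁ = (ln(S/K) + (r−q+σ²/2)T) / (σ√T) = (ln(214.61/180.37) + (0.0384−0.0285+0.3987²/2)·1.8818) / 0.546932 = (0.173812 + 0.168197) / 0.546932 = 0.625323
d₂ = d₁ − σ√T = 0.625323 − 0.546932 = 0.078392
e^{−rT} = 0.930288
e^{−qT} = 0.947781
N(d₁) = 0.734121,  N(d₂) = 0.531242
Call price V = S·e^{−qT}·N(d₁) − K·e^{−rT}·N(d₂) = 149.322602 − 89.140263 = 60.182340
ρ = K·T·e^{−rT}·N(d₂) = 167.744147

price = 60.182340
ρ = 167.744147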